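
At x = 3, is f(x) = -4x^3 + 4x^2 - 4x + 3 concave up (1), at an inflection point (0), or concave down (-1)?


Concavity is determined by the sign of f''(x).
f(x) = -4x^3 + 4x^2 - 4x + 3
f'(x) = -12x^2 + 8x - 4
f''(x) = -24x + 8
f''(3) = -24 * 3 + 8
= -72 + 8
= -64
Since f''(3) < 0, the function is concave down (-1)

-1


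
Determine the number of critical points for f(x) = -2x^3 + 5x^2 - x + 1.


Find where f'(x) = 0:
f(x) = -2x^3 + 5x^2 - x + 1
f'(x) = -6x^2 + 10x - 1
This is a quadratic in x. Use the discriminant to count real roots.
Discriminant = (10)^2 - 4 * (-6) * (-1)
= 100 - 24
= 76
Since discriminant > 0, f'(x) = 0 has 2 real solutions.
Number of critical points: 2

2


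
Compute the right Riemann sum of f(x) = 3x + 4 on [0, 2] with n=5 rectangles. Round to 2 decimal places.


Right Riemann sum uses right endpoints of each subinterval.
Interval: [0, 2], n = 5
dx = (2 - 0) / 5 = 2/5
Right endpoints: [2/5, 4/5, 6/5, 8/5, 2]
f values: [26/5, 32/5, 38/5, 44/5, 10]
Sum = dx * (sum of f values)
= 2/5 * 38
= 76/5 = 15.20

15.20


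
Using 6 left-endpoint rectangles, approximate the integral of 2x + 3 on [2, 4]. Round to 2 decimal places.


Left Riemann sum uses left endpoints of each subinterval.
Interval: [2, 4], n = 6
dx = (4 - 2) / 6 = 1/3
Left endpoints: [2, 7/3, 8/3, 3, 10/3, 11/3]
f values: [7, 23/3, 25/3, 9, 29/3, 31/3]
Sum = dx * (sum of f values)
= 1/3 * 52
= 52/3 ≈ 17.33

17.33


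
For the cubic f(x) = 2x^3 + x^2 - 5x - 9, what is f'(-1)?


Differentiate f(x) = 2x^3 + x^2 - 5x - 9 term by term:
f'(x) = 6x^2 + 2x - 5
Substitute x = -1:
f'(-1) = 6 * (-1)^2 + 2 * (-1) - 5
= 6 - 2 - 5
= -1

-1


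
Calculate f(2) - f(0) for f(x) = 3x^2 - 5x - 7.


Net change = f(b) - f(a)
f(x) = 3x^2 - 5x - 7
Compute f(2):
f(2) = 3 * 2^2 - 5 * 2 - 7
= 12 - 10 - 7
= -5
Compute f(0):
f(0) = 3 * 0^2 - 5 * 0 - 7
= 0 + 0 - 7
= -7
Net change = -5 - (-7) = 2

2


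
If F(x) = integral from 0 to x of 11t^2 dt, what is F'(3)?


By the Fundamental Theorem of Calculus (Part 1):
If F(x) = integral from 0 to x of f(t) dt, then F'(x) = f(x)
Here f(t) = 11t^2
So F'(x) = 11x^2
Evaluate at x = 3:
F'(3) = 11 * 3^2
= 11 * 9
= 99

99


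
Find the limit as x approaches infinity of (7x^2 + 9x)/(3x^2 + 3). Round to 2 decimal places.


For limits at infinity with equal-degree polynomials,
we compare leading coefficients.
Numerator leading term: 7x^2
Denominator leading term: 3x^2
Divide both by x^2:
lim = (7 + 9/x) / (3 + 3/x^2)
As x -> infinity, the 1/x and 1/x^2 terms vanish:
= 7/3 ≈ 2.33

2.33


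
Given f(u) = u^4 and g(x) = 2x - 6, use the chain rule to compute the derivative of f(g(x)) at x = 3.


Using the chain rule: (f(g(x)))' = f'(g(x)) * g'(x)
First, find g(3):
g(3) = 2 * 3 - 6 = 0
Next, f'(u) = 4u^3
And g'(x) = 2
So f'(g(3)) * g'(3)
= 4 * 0^3 * 2
= 4 * 0 * 2
= 0

0


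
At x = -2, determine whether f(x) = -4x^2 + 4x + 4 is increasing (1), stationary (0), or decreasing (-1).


Compute f'(x) to determine behavior:
f'(x) = -8x + 4
f'(-2) = -8 * (-2) + 4
= 16 + 4
= 20
Since f'(-2) > 0, the function is increasing (1)

1


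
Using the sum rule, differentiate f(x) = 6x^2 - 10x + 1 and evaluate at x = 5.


Differentiate term by term using power and sum rules:
f(x) = 6x^2 - 10x + 1
f'(x) = 12x - 10
Substitute x = 5:
f'(5) = 12 * 5 - 10
= 60 - 10
= 50

50


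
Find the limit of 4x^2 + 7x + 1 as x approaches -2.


Since polynomials are continuous, we use direct substitution.
lim(x->-2) of 4x^2 + 7x + 1
= 4 * (-2)^2 + 7 * (-2) + 1
= 16 - 14 + 1
= 3

3


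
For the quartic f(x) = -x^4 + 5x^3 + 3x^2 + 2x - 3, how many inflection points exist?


Inflection points occur where f''(x) = 0 and concavity changes.
f(x) = -x^4 + 5x^3 + 3x^2 + 2x - 3
f'(x) = -4x^3 + 15x^2 + 6x + 2
f''(x) = -12x^2 + 30x + 6
This is a quadratic in x. Use the discriminant to count real roots.
Discriminant = (30)^2 - 4 * (-12) * 6
= 900 - (-288)
= 1188
Since discriminant > 0, f''(x) = 0 has 2 distinct real solutions.
A quadratic with two distinct real roots changes sign at each root, so concavity changes at both.
Number of inflection points: 2

2


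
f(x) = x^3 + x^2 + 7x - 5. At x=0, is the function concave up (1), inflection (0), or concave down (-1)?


Concavity is determined by the sign of f''(x).
f(x) = x^3 + x^2 + 7x - 5
f'(x) = 3x^2 + 2x + 7
f''(x) = 6x + 2
f''(0) = 6 * 0 + 2
= 0 + 2
= 2
Since f''(0) > 0, the function is concave up (1)

1


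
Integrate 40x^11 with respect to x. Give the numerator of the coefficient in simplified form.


Apply the power rule for integration:
integral of ax^n dx = a/(n+1) * x^(n+1) + C
integral of 40x^11 dx
= 40/12 * x^12 + C
= 10/3 * x^12 + C
The coefficient in lowest terms is 10/3, and its numerator is 10

10


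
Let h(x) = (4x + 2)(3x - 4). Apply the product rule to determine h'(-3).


Let u(x) = 4x + 2 and v(x) = 3x - 4
u'(x) = 4
v'(x) = 3
Product rule: h'(x) = u'(x)*v(x) + u(x)*v'(x)
= 4 * (3x - 4) + (4x + 2) * 3
At x = -3:
u(-3) = 4 * (-3) + 2 = -10
v(-3) = 3 * (-3) - 4 = -13
h'(-3) = 4 * (-13) + (-10) * 3
= -52 - 30
= -82

-82


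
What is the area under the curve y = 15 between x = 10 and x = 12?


The area under a constant function y = 15 is a rectangle.
Width = 12 - 10 = 2
Height = 15
Area = width * height
= 2 * 15
= 30

30


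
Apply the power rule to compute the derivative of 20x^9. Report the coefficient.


We apply the power rule: d/dx [ax^n] = a*n * x^(n-1)
d/dx [20x^9]
= 20 * 9 * x^(9-1)
= 180x^8
The coefficient is 180

180


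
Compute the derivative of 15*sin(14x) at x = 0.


Apply the chain rule to differentiate 15*sin(14x):
d/dx [15*sin(14x)]
= 15 * cos(14x) * d/dx(14x)
= 15 * 14 * cos(14x)
= 210 * cos(14x)
Evaluate at x = 0:
= 210 * cos(0)
= 210 * 1
= 210

210


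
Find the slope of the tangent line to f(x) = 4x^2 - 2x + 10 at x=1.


The slope of the tangent line equals f'(x) at the point.
f(x) = 4x^2 - 2x + 10
f'(x) = 8x - 2
At x = 1:
f'(1) = 8 * 1 - 2
= 8 - 2
= 6

6


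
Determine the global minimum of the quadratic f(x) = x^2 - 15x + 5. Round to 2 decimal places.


For a quadratic f(x) = ax^2 + bx + c with a > 0, the minimum is at the vertex.
Vertex x-coordinate: x = -b/(2a)
x = -(-15) / (2 * 1)
x = 15/2
Substitute back to find the minimum value:
f(15/2) = 1 * (15/2)^2 - 15 * (15/2) + 5
= 225/4 - 225/2 + 5
= -205/4 = -51.25

-51.25


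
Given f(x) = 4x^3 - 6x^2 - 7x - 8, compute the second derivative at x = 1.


First derivative:
f'(x) = 12x^2 - 12x - 7
Second derivative:
f''(x) = 24x - 12
Substitute x = 1:
f''(1) = 24 * 1 - 12
= 24 - 12
= 12

12


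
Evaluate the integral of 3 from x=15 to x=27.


The integral of a constant k over [a, b] equals k * (b - a).
integral from 15 to 27 of 3 dx
= 3 * (27 - 15)
= 3 * 12
= 36

36


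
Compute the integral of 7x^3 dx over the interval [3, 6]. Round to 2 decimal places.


Find the antiderivative of 7x^3:
F(x) = 7/4 * x^4
Apply the Fundamental Theorem of Calculus:
F(6) - F(3)
= 7/4 * 6^4 - 7/4 * 3^4
= 7/4 * (1296 - 81)
= 7/4 * 1215
= 8505/4 = 2126.25

2126.25


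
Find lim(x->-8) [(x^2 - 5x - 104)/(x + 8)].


Direct substitution gives 0/0, so we factor the numerator.
Factor: (x^2 - 5x - 104) = (x + 8)(x - 13)
Cancel the common factor (x + 8):
(x^2 - 5x - 104)/(x + 8) = (x - 13)
Now substitute x = -8:
= (-8) - (13) = -21

-21


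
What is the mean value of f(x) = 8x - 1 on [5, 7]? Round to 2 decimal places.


Average value = 1/(b-a) * integral from a to b of f(x) dx
First compute the integral of 8x - 1:
F(x) = 4x^2 - x
F(7) = 4 * 49 - 1 * 7 = 189
F(5) = 4 * 25 - 1 * 5 = 95
Integral = 189 - 95 = 94
Average = 94 / (7 - 5) = 94 / 2
= 47 = 47.00

47.00


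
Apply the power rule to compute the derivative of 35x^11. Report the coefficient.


We apply the power rule: d/dx [ax^n] = a*n * x^(n-1)
d/dx [35x^11]
= 35 * 11 * x^(11-1)
= 385x^10
The coefficient is 385

385


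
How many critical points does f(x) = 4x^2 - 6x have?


Find where f'(x) = 0:
f'(x) = 8x - 6
Set f'(x) = 0:
8x - 6 = 0
x = 6 / 8 = 3/4
This is a linear equation in x, so there is exactly one solution.
Number of critical points: 1

1


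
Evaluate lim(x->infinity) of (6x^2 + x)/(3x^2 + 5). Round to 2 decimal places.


For limits at infinity with equal-degree polynomials,
we compare leading coefficients.
Numerator leading term: 6x^2
Denominator leading term: 3x^2
Divide both by x^2:
lim = (6 + 1/x) / (3 + 5/x^2)
As x -> infinity, the 1/x and 1/x^2 terms vanish:
= 6/3 = 2 = 2.00

2.00


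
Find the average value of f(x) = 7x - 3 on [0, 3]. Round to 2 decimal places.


Average value = 1/(b-a) * integral from a to b of f(x) dx
First compute the integral of 7x - 3:
F(x) = (7/2)x^2 - 3x
F(3) = 7/2 * 9 - 3 * 3 = 45/2
F(0) = 7/2 * 0 - 3 * 0 = 0
Integral = 45/2 - 0 = 45/2
Average = (45/2) / (3 - 0) = (45/2) / 3
= 15/2 = 7.50

7.50


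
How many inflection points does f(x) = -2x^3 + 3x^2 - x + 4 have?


Inflection points occur where f''(x) = 0 and concavity changes.
f(x) = -2x^3 + 3x^2 - x + 4
f'(x) = -6x^2 + 6x - 1
f''(x) = -12x + 6
Set f''(x) = 0:
-12x + 6 = 0
x = -6 / (-12) = 1/2
Since f''(x) is linear (degree 1), it changes sign at this point.
Therefore there is exactly 1 inflection point.

1


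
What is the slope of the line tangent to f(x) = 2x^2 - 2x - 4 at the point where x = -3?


The slope of the tangent line equals f'(x) at the point.
f(x) = 2x^2 - 2x - 4
f'(x) = 4x - 2
At x = -3:
f'(-3) = 4 * (-3) - 2
= -12 - 2
= -14

-14


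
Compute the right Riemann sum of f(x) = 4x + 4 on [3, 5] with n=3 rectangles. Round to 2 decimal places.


Right Riemann sum uses right endpoints of each subinterval.
Interval: [3, 5], n = 3
dx = (5 - 3) / 3 = 2/3
Right endpoints: [11/3, 13/3, 5]
f values: [56/3, 64/3, 24]
Sum = dx * (sum of f values)
= 2/3 * 64
= 128/3 ≈ 42.67

42.67


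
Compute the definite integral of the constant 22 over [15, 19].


The integral of a constant k over [a, b] equals k * (b - a).
integral from 15 to 19 of 22 dx
= 22 * (19 - 15)
= 22 * 4
= 88

88


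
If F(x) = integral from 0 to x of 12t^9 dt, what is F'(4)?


By the Fundamental Theorem of Calculus (Part 1):
If F(x) = integral from 0 to x of f(t) dt, then F'(x) = f(x)
Here f(t) = 12t^9
So F'(x) = 12x^9
Evaluate at x = 4:
F'(4) = 12 * 4^9
= 12 * 262144
= 3145728

3145728


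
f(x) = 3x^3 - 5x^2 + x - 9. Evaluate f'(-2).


Differentiate f(x) = 3x^3 - 5x^2 + x - 9 term by term:
f'(x) = 9x^2 - 10x + 1
Substitute x = -2:
f'(-2) = 9 * (-2)^2 - 10 * (-2) + 1
= 36 + 20 + 1
= 57

57


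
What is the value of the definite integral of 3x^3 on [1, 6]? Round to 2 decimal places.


Find the antiderivative of 3x^3:
F(x) = 3/4 * x^4
Apply the Fundamental Theorem of Calculus:
F(6) - F(1)
= 3/4 * 6^4 - 3/4 * 1^4
= 3/4 * (1296 - 1)
= 3/4 * 1295
= 3885/4 = 971.25

971.25


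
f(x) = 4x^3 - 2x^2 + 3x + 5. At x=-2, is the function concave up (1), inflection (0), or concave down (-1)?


Concavity is determined by the sign of f''(x).
f(x) = 4x^3 - 2x^2 + 3x + 5
f'(x) = 12x^2 - 4x + 3
f''(x) = 24x - 4
f''(-2) = 24 * (-2) - 4
= -48 - 4
= -52
Since f''(-2) < 0, the function is concave down (-1)

-1


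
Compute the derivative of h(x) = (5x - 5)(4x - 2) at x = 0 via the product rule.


Let u(x) = 5x - 5 and v(x) = 4x - 2
u'(x) = 5
v'(x) = 4
Product rule: h'(x) = u'(x)*v(x) + u(x)*v'(x)
= 5 * (4x - 2) + (5x - 5) * 4
At x = 0:
u(0) = 5 * 0 - 5 = -5
v(0) = 4 * 0 - 2 = -2
h'(0) = 5 * (-2) + (-5) * 4
= -10 - 20
= -30

-30


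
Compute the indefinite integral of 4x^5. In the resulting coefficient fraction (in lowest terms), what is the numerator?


Apply the power rule for integration:
integral of ax^n dx = a/(n+1) * x^(n+1) + C
integral of 4x^5 dx
= 4/6 * x^6 + C
= 2/3 * x^6 + C
The coefficient in lowest terms is 2/3, and its numerator is 2

2


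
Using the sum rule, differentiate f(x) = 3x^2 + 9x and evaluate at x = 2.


Differentiate term by term using power and sum rules:
f(x) = 3x^2 + 9x
f'(x) = 6x + 9
Substitute x = 2:
f'(2) = 6 * 2 + 9
= 12 + 9
= 21

21


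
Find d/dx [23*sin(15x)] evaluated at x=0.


Apply the chain rule to differentiate 23*sin(15x):
d/dx [23*sin(15x)]
= 23 * cos(15x) * d/dx(15x)
= 23 * 15 * cos(15x)
= 345 * cos(15x)
Evaluate at x = 0:
= 345 * cos(0)
= 345 * 1
= 345

345


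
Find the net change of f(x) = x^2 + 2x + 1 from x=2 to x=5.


Net change = f(b) - f(a)
f(x) = x^2 + 2x + 1
Compute f(5):
f(5) = 1 * 5^2 + 2 * 5 + 1
= 25 + 10 + 1
= 36
Compute f(2):
f(2) = 1 * 2^2 + 2 * 2 + 1
= 4 + 4 + 1
= 9
Net change = 36 - 9 = 27

27


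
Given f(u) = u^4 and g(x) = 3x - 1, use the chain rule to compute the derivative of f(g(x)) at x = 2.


Using the chain rule: (f(g(x)))' = f'(g(x)) * g'(x)
First, find g(2):
g(2) = 3 * 2 - 1 = 5
Next, f'(u) = 4u^3
And g'(x) = 3
So f'(g(2)) * g'(2)
= 4 * 5^3 * 3
= 4 * 125 * 3
= 1500

1500


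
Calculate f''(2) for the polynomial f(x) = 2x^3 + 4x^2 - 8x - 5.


First derivative:
f'(x) = 6x^2 + 8x - 8
Second derivative:
f''(x) = 12x + 8
Substitute x = 2:
f''(2) = 12 * 2 + 8
= 24 + 8
= 32

32


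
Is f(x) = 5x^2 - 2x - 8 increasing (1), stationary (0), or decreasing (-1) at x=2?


Compute f'(x) to determine behavior:
f'(x) = 10x - 2
f'(2) = 10 * 2 - 2
= 20 - 2
= 18
Since f'(2) > 0, the function is increasing (1)

1


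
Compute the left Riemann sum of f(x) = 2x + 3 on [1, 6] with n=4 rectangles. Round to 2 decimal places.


Left Riemann sum uses left endpoints of each subinterval.
Interval: [1, 6], n = 4
dx = (6 - 1) / 4 = 5/4
Left endpoints: [1, 9/4, 7/2, 19/4]
f values: [5, 15/2, 10, 25/2]
Sum = dx * (sum of f values)
= 5/4 * 35
= 175/4 = 43.75

43.75


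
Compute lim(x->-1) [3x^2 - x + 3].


Since polynomials are continuous, we use direct substitution.
lim(x->-1) of 3x^2 - x + 3
= 3 * (-1)^2 - 1 * (-1) + 3
= 3 + 1 + 3
= 7

7


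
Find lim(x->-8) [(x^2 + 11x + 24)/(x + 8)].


Direct substitution gives 0/0, so we factor the numerator.
Factor: (x^2 + 11x + 24) = (x + 8)(x + 3)
Cancel the common factor (x + 8):
(x^2 + 11x + 24)/(x + 8) = (x + 3)
Now substitute x = -8:
= (-8) - (-3) = -5

-5


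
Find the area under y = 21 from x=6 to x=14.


The area under a constant function y = 21 is a rectangle.
Width = 14 - 6 = 8
Height = 21
Area = width * height
= 8 * 21
= 168

168


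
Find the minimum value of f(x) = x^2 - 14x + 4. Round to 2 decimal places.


For a quadratic f(x) = ax^2 + bx + c with a > 0, the minimum is at the vertex.
Vertex x-coordinate: x = -b/(2a)
x = -(-14) / (2 * 1)
x = 14/2 = 7
Substitute back to find the minimum value:
f(7) = 1 * 7^2 - 14 * 7 + 4
= 49 - 98 + 4
= -45 = -45.00

-45.00


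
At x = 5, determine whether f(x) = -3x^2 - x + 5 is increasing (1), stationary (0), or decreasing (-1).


Compute f'(x) to determine behavior:
f'(x) = -6x - 1
f'(5) = -6 * 5 - 1
= -30 - 1
= -31
Since f'(5) < 0, the function is decreasing (-1)

-1


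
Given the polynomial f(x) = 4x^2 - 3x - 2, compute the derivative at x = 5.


Differentiate term by term using power and sum rules:
f(x) = 4x^2 - 3x - 2
f'(x) = 8x - 3
Substitute x = 5:
f'(5) = 8 * 5 - 3
= 40 - 3
= 37

37


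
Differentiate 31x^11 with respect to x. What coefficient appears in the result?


We apply the power rule: d/dx [ax^n] = a*n * x^(n-1)
d/dx [31x^11]
= 31 * 11 * x^(11-1)
= 341x^10
The coefficient is 341

341


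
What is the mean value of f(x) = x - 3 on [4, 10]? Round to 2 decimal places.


Average value = 1/(b-a) * integral from a to b of f(x) dx
First compute the integral of x - 3:
F(x) = (1/2)x^2 - 3x
F(10) = 1/2 * 100 - 3 * 10 = 20
F(4) = 1/2 * 16 - 3 * 4 = -4
Integral = 20 - (-4) = 24
Average = 24 / (10 - 4) = 24 / 6
= 4 = 4.00

4.00


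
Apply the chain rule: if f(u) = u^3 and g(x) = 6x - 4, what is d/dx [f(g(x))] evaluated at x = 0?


Using the chain rule: (f(g(x)))' = f'(g(x)) * g'(x)
First, find g(0):
g(0) = 6 * 0 - 4 = -4
Next, f'(u) = 3u^2
And g'(x) = 6
So f'(g(0)) * g'(0)
= 3 * (-4)^2 * 6
= 3 * 16 * 6
= 288

288


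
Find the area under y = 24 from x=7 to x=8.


The area under a constant function y = 24 is a rectangle.
Width = 8 - 7 = 1
Height = 24
Area = width * height
= 1 * 24
= 24

24


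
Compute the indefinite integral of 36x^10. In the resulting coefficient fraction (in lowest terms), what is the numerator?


Apply the power rule for integration:
integral of ax^n dx = a/(n+1) * x^(n+1) + C
integral of 36x^10 dx
= 36/11 * x^11 + C
The coefficient in lowest terms is 36/11, and its numerator is 36

36


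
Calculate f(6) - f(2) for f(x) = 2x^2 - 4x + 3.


Net change = f(b) - f(a)
f(x) = 2x^2 - 4x + 3
Compute f(6):
f(6) = 2 * 6^2 - 4 * 6 + 3
= 72 - 24 + 3
= 51
Compute f(2):
f(2) = 2 * 2^2 - 4 * 2 + 3
= 8 - 8 + 3
= 3
Net change = 51 - 3 = 48

48


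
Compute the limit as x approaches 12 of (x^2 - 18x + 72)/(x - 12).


Direct substitution gives 0/0, so we factor the numerator.
Factor: (x^2 - 18x + 72) = (x - 12)(x - 6)
Cancel the common factor (x - 12):
(x^2 - 18x + 72)/(x - 12) = (x - 6)
Now substitute x = 12:
= (12) - (6) = 6

6


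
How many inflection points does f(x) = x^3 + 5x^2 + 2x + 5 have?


Inflection points occur where f''(x) = 0 and concavity changes.
f(x) = x^3 + 5x^2 + 2x + 5
f'(x) = 3x^2 + 10x + 2
f''(x) = 6x + 10
Set f''(x) = 0:
6x + 10 = 0
x = -10 / 6 = -5/3
Since f''(x) is linear (degree 1), it changes sign at this point.
Therefore there is exactly 1 inflection point.

1


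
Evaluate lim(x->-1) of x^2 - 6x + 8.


Since polynomials are continuous, we use direct substitution.
lim(x->-1) of x^2 - 6x + 8
= 1 * (-1)^2 - 6 * (-1) + 8
= 1 + 6 + 8
= 15

15


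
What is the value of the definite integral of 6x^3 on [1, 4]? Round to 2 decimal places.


Find the antiderivative of 6x^3:
F(x) = 6/4 * x^4
Apply the Fundamental Theorem of Calculus:
F(4) - F(1)
= 6/4 * 4^4 - 6/4 * 1^4
= 6/4 * (256 - 1)
= 6/4 * 255
= 765/2 = 382.50

382.50


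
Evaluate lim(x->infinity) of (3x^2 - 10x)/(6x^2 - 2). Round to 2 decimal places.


For limits at infinity with equal-degree polynomials,
we compare leading coefficients.
Numerator leading term: 3x^2
Denominator leading term: 6x^2
Divide both by x^2:
lim = (3 - 10/x) / (6 - 2/x^2)
As x -> infinity, the 1/x and 1/x^2 terms vanish:
= 3/6 = 1/2 = 0.50

0.50


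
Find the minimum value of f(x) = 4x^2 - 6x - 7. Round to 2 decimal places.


For a quadratic f(x) = ax^2 + bx + c with a > 0, the minimum is at the vertex.
Vertex x-coordinate: x = -b/(2a)
x = -(-6) / (2 * 4)
x = 6/8 = 3/4
Substitute back to find the minimum value:
f(3/4) = 4 * (3/4)^2 - 6 * (3/4) - 7
= 9/4 - 9/2 - 7
= -37/4 = -9.25

-9.25


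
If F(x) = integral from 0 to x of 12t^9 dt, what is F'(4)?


By the Fundamental Theorem of Calculus (Part 1):
If F(x) = integral from 0 to x of f(t) dt, then F'(x) = f(x)
Here f(t) = 12t^9
So F'(x) = 12x^9
Evaluate at x = 4:
F'(4) = 12 * 4^9
= 12 * 262144
= 3145728

3145728


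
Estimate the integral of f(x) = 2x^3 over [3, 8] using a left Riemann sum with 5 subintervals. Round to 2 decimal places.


Left Riemann sum uses left endpoints of each subinterval.
Interval: [3, 8], n = 5
dx = (8 - 3) / 5 = 1
Left endpoints: [3, 4, 5, 6, 7]
f values: [54, 128, 250, 432, 686]
Sum = dx * (sum of f values)
= 1 * 1550
= 1550 = 1550.00

1550.00


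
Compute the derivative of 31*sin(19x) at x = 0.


Apply the chain rule to differentiate 31*sin(19x):
d/dx [31*sin(19x)]
= 31 * cos(19x) * d/dx(19x)
= 31 * 19 * cos(19x)
= 589 * cos(19x)
Evaluate at x = 0:
= 589 * cos(0)
= 589 * 1
= 589

589


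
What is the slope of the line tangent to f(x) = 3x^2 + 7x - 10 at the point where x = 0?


The slope of the tangent line equals f'(x) at the point.
f(x) = 3x^2 + 7x - 10
f'(x) = 6x + 7
At x = 0:
f'(0) = 6 * 0 + 7
= 0 + 7
= 7

7


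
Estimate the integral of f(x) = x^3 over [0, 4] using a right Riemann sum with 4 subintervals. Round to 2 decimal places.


Right Riemann sum uses right endpoints of each subinterval.
Interval: [0, 4], n = 4
dx = (4 - 0) / 4 = 1
Right endpoints: [1, 2, 3, 4]
f values: [1, 8, 27, 64]
Sum = dx * (sum of f values)
= 1 * 100
= 100 = 100.00

100.00


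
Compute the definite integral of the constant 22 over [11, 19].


The integral of a constant k over [a, b] equals k * (b - a).
integral from 11 to 19 of 22 dx
= 22 * (19 - 11)
= 22 * 8
= 176

176


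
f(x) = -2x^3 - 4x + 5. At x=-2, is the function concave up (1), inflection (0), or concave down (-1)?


Concavity is determined by the sign of f''(x).
f(x) = -2x^3 - 4x + 5
f'(x) = -6x^2 - 4
f''(x) = -12x
f''(-2) = -12 * (-2) + 0
= 24 + 0
= 24
Since f''(-2) > 0, the function is concave up (1)

1


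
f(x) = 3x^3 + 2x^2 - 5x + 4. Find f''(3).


First derivative:
f'(x) = 9x^2 + 4x - 5
Second derivative:
f''(x) = 18x + 4
Substitute x = 3:
f''(3) = 18 * 3 + 4
= 54 + 4
= 58

58


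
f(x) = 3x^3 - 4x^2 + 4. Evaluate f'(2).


Differentiate f(x) = 3x^3 - 4x^2 + 4 term by term:
f'(x) = 9x^2 - 8x
Substitute x = 2:
f'(2) = 9 * 2^2 - 8 * 2 + 0
= 36 - 16 + 0
= 20

20


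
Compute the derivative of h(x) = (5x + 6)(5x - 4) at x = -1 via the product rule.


Let u(x) = 5x + 6 and v(x) = 5x - 4
u'(x) = 5
v'(x) = 5
Product rule: h'(x) = u'(x)*v(x) + u(x)*v'(x)
= 5 * (5x - 4) + (5x + 6) * 5
At x = -1:
u(-1) = 5 * (-1) + 6 = 1
v(-1) = 5 * (-1) - 4 = -9
h'(-1) = 5 * (-9) + 1 * 5
= -45 + 5
= -40

-40


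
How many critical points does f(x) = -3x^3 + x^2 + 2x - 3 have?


Find where f'(x) = 0:
f(x) = -3x^3 + x^2 + 2x - 3
f'(x) = -9x^2 + 2x + 2
This is a quadratic in x. Use the discriminant to count real roots.
Discriminant = (2)^2 - 4 * (-9) * 2
= 4 - (-72)
= 76
Since discriminant > 0, f'(x) = 0 has 2 real solutions.
Number of critical points: 2

2


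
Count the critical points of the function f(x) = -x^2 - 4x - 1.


Find where f'(x) = 0:
f'(x) = -2x - 4
Set f'(x) = 0:
-2x - 4 = 0
x = 4 / (-2) = -2
This is a linear equation in x, so there is exactly one solution.
Number of critical points: 1

1


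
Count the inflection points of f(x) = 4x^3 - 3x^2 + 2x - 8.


Inflection points occur where f''(x) = 0 and concavity changes.
f(x) = 4x^3 - 3x^2 + 2x - 8
f'(x) = 12x^2 - 6x + 2
f''(x) = 24x - 6
Set f''(x) = 0:
24x - 6 = 0
x = 6 / 24 = 1/4
Since f''(x) is linear (degree 1), it changes sign at this point.
Therefore there is exactly 1 inflection point.

1


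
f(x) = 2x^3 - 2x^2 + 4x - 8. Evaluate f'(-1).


Differentiate f(x) = 2x^3 - 2x^2 + 4x - 8 term by term:
f'(x) = 6x^2 - 4x + 4
Substitute x = -1:
f'(-1) = 6 * (-1)^2 - 4 * (-1) + 4
= 6 + 4 + 4
= 14

14


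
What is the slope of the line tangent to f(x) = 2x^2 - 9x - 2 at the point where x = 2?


The slope of the tangent line equals f'(x) at the point.
f(x) = 2x^2 - 9x - 2
f'(x) = 4x - 9
At x = 2:
f'(2) = 4 * 2 - 9
= 8 - 9
= -1

-1


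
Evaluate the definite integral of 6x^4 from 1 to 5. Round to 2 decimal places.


Find the antiderivative of 6x^4:
F(x) = 6/5 * x^5
Apply the Fundamental Theorem of Calculus:
F(5) - F(1)
= 6/5 * 5^5 - 6/5 * 1^5
= 6/5 * (3125 - 1)
= 6/5 * 3124
= 18744/5 = 3748.80

3748.80


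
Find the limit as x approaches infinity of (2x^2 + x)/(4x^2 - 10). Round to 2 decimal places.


For limits at infinity with equal-degree polynomials,
we compare leading coefficients.
Numerator leading term: 2x^2
Denominator leading term: 4x^2
Divide both by x^2:
lim = (2 + 1/x) / (4 - 10/x^2)
As x -> infinity, the 1/x and 1/x^2 terms vanish:
= 2/4 = 1/2 = 0.50

0.50


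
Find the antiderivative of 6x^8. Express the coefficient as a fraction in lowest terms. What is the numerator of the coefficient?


Apply the power rule for integration:
integral of ax^n dx = a/(n+1) * x^(n+1) + C
integral of 6x^8 dx
= 6/9 * x^9 + C
= 2/3 * x^9 + C
The coefficient in lowest terms is 2/3, and its numerator is 2

2


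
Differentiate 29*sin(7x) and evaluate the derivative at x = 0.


Apply the chain rule to differentiate 29*sin(7x):
d/dx [29*sin(7x)]
= 29 * cos(7x) * d/dx(7x)
= 29 * 7 * cos(7x)
= 203 * cos(7x)
Evaluate at x = 0:
= 203 * cos(0)
= 203 * 1
= 203

203


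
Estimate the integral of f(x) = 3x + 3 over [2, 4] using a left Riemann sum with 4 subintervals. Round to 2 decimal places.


Left Riemann sum uses left endpoints of each subinterval.
Interval: [2, 4], n = 4
dx = (4 - 2) / 4 = 1/2
Left endpoints: [2, 5/2, 3, 7/2]
f values: [9, 21/2, 12, 27/2]
Sum = dx * (sum of f values)
= 1/2 * 45
= 45/2 = 22.50

22.50


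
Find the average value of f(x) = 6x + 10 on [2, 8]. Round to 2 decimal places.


Average value = 1/(b-a) * integral from a to b of f(x) dx
First compute the integral of 6x + 10:
F(x) = 3x^2 + 10x
F(8) = 3 * 64 + 10 * 8 = 272
F(2) = 3 * 4 + 10 * 2 = 32
Integral = 272 - 32 = 240
Average = 240 / (8 - 2) = 240 / 6
= 40 = 40.00

40.00


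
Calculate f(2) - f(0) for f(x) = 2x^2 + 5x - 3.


Net change = f(b) - f(a)
f(x) = 2x^2 + 5x - 3
Compute f(2):
f(2) = 2 * 2^2 + 5 * 2 - 3
= 8 + 10 - 3
= 15
Compute f(0):
f(0) = 2 * 0^2 + 5 * 0 - 3
= 0 + 0 - 3
= -3
Net change = 15 - (-3) = 18

18


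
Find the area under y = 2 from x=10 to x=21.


The area under a constant function y = 2 is a rectangle.
Width = 21 - 10 = 11
Height = 2
Area = width * height
= 11 * 2
= 22

22


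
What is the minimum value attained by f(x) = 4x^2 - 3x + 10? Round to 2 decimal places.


For a quadratic f(x) = ax^2 + bx + c with a > 0, the minimum is at the vertex.
Vertex x-coordinate: x = -b/(2a)
x = -(-3) / (2 * 4)
x = 3/8
Substitute back to find the minimum value:
f(3/8) = 4 * (3/8)^2 - 3 * (3/8) + 10
= 9/16 - 9/8 + 10
= 151/16 ≈ 9.44

9.44


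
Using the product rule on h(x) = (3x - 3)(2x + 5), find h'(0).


Let u(x) = 3x - 3 and v(x) = 2x + 5
u'(x) = 3
v'(x) = 2
Product rule: h'(x) = u'(x)*v(x) + u(x)*v'(x)
= 3 * (2x + 5) + (3x - 3) * 2
At x = 0:
u(0) = 3 * 0 - 3 = -3
v(0) = 2 * 0 + 5 = 5
h'(0) = 3 * 5 + (-3) * 2
= 15 - 6
= 9

9


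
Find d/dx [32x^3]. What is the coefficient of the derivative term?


We apply the power rule: d/dx [ax^n] = a*n * x^(n-1)
d/dx [32x^3]
= 32 * 3 * x^(3-1)
= 96x^2
The coefficient is 96

96


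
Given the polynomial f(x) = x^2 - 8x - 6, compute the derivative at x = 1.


Differentiate term by term using power and sum rules:
f(x) = x^2 - 8x - 6
f'(x) = 2x - 8
Substitute x = 1:
f'(1) = 2 * 1 - 8
= 2 - 8
= -6

-6


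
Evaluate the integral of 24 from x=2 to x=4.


The integral of a constant k over [a, b] equals k * (b - a).
integral from 2 to 4 of 24 dx
= 24 * (4 - 2)
= 24 * 2
= 48

48


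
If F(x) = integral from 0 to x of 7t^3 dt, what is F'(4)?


By the Fundamental Theorem of Calculus (Part 1):
If F(x) = integral from 0 to x of f(t) dt, then F'(x) = f(x)
Here f(t) = 7t^3
So F'(x) = 7x^3
Evaluate at x = 4:
F'(4) = 7 * 4^3
= 7 * 64
= 448

448


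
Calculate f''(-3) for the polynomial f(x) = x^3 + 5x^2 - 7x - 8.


First derivative:
f'(x) = 3x^2 + 10x - 7
Second derivative:
f''(x) = 6x + 10
Substitute x = -3:
f''(-3) = 6 * (-3) + 10
= -18 + 10
= -8

-8


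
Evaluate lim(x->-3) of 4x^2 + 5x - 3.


Since polynomials are continuous, we use direct substitution.
lim(x->-3) of 4x^2 + 5x - 3
= 4 * (-3)^2 + 5 * (-3) - 3
= 36 - 15 - 3
= 18

18


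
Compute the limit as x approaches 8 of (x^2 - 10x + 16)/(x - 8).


Direct substitution gives 0/0, so we factor the numerator.
Factor: (x^2 - 10x + 16) = (x - 8)(x - 2)
Cancel the common factor (x - 8):
(x^2 - 10x + 16)/(x - 8) = (x - 2)
Now substitute x = 8:
= (8) - (2) = 6

6


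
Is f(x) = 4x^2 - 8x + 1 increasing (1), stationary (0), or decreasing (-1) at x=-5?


Compute f'(x) to determine behavior:
f'(x) = 8x - 8
f'(-5) = 8 * (-5) - 8
= -40 - 8
= -48
Since f'(-5) < 0, the function is decreasing (-1)

-1


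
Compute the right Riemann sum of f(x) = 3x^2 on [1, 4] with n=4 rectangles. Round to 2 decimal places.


Right Riemann sum uses right endpoints of each subinterval.
Interval: [1, 4], n = 4
dx = (4 - 1) / 4 = 3/4
Right endpoints: [7/4, 5/2, 13/4, 4]
f values: [147/16, 75/4, 507/16, 48]
Sum = dx * (sum of f values)
= 3/4 * 861/8
= 2583/32 ≈ 80.72

80.72


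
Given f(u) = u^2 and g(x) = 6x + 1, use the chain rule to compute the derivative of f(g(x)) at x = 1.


Using the chain rule: (f(g(x)))' = f'(g(x)) * g'(x)
First, find g(1):
g(1) = 6 * 1 + 1 = 7
Next, f'(u) = 2u
And g'(x) = 6
So f'(g(1)) * g'(1)
= 2 * 7 * 6
= 84

84


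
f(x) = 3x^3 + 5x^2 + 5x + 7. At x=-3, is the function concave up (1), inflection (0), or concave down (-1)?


Concavity is determined by the sign of f''(x).
f(x) = 3x^3 + 5x^2 + 5x + 7
f'(x) = 9x^2 + 10x + 5
f''(x) = 18x + 10
f''(-3) = 18 * (-3) + 10
= -54 + 10
= -44
Since f''(-3) < 0, the function is concave down (-1)

-1


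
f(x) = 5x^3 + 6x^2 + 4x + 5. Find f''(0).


First derivative:
f'(x) = 15x^2 + 12x + 4
Second derivative:
f''(x) = 30x + 12
Substitute x = 0:
f''(0) = 30 * 0 + 12
= 0 + 12
= 12

12


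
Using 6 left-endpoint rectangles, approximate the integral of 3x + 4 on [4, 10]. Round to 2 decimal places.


Left Riemann sum uses left endpoints of each subinterval.
Interval: [4, 10], n = 6
dx = (10 - 4) / 6 = 1
Left endpoints: [4, 5, 6, 7, 8, 9]
f values: [16, 19, 22, 25, 28, 31]
Sum = dx * (sum of f values)
= 1 * 141
= 141 = 141.00

141.00


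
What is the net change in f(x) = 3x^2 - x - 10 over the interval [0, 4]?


Net change = f(b) - f(a)
f(x) = 3x^2 - x - 10
Compute f(4):
f(4) = 3 * 4^2 - 1 * 4 - 10
= 48 - 4 - 10
= 34
Compute f(0):
f(0) = 3 * 0^2 - 1 * 0 - 10
= 0 + 0 - 10
= -10
Net change = 34 - (-10) = 44

44


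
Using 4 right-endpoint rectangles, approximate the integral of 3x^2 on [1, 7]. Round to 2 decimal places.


Right Riemann sum uses right endpoints of each subinterval.
Interval: [1, 7], n = 4
dx = (7 - 1) / 4 = 3/2
Right endpoints: [5/2, 4, 11/2, 7]
f values: [75/4, 48, 363/4, 147]
Sum = dx * (sum of f values)
= 3/2 * 609/2
= 1827/4 = 456.75

456.75


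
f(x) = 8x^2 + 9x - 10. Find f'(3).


Differentiate term by term using power and sum rules:
f(x) = 8x^2 + 9x - 10
f'(x) = 16x + 9
Substitute x = 3:
f'(3) = 16 * 3 + 9
= 48 + 9
= 57

57


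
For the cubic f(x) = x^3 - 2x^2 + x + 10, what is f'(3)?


Differentiate f(x) = x^3 - 2x^2 + x + 10 term by term:
f'(x) = 3x^2 - 4x + 1
Substitute x = 3:
f'(3) = 3 * 3^2 - 4 * 3 + 1
= 27 - 12 + 1
= 16

16


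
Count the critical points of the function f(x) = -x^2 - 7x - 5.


Find where f'(x) = 0:
f'(x) = -2x - 7
Set f'(x) = 0:
-2x - 7 = 0
x = 7 / (-2) = -7/2
This is a linear equation in x, so there is exactly one solution.
Number of critical points: 1

1


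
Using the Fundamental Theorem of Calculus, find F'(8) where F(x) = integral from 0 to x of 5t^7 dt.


By the Fundamental Theorem of Calculus (Part 1):
If F(x) = integral from 0 to x of f(t) dt, then F'(x) = f(x)
Here f(t) = 5t^7
So F'(x) = 5x^7
Evaluate at x = 8:
F'(8) = 5 * 8^7
= 5 * 2097152
= 10485760

10485760


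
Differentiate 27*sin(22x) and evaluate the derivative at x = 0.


Apply the chain rule to differentiate 27*sin(22x):
d/dx [27*sin(22x)]
= 27 * cos(22x) * d/dx(22x)
= 27 * 22 * cos(22x)
= 594 * cos(22x)
Evaluate at x = 0:
= 594 * cos(0)
= 594 * 1
= 594

594


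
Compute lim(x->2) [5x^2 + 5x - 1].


Since polynomials are continuous, we use direct substitution.
lim(x->2) of 5x^2 + 5x - 1
= 5 * 2^2 + 5 * 2 - 1
= 20 + 10 - 1
= 29

29


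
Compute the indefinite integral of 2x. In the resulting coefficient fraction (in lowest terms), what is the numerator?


Apply the power rule for integration:
integral of ax^n dx = a/(n+1) * x^(n+1) + C
integral of 2x dx
= 2/2 * x^2 + C
= 1 * x^2 + C
The coefficient in lowest terms is 1 = 1/1, so its numerator is 1

1


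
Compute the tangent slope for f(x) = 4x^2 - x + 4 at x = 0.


The slope of the tangent line equals f'(x) at the point.
f(x) = 4x^2 - x + 4
f'(x) = 8x - 1
At x = 0:
f'(0) = 8 * 0 - 1
= 0 - 1
= -1

-1


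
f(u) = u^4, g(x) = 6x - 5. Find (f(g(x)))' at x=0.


Using the chain rule: (f(g(x)))' = f'(g(x)) * g'(x)
First, find g(0):
g(0) = 6 * 0 - 5 = -5
Next, f'(u) = 4u^3
And g'(x) = 6
So f'(g(0)) * g'(0)
= 4 * (-5)^3 * 6
= 4 * (-125) * 6
= -3000

-3000


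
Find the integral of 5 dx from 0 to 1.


The integral of a constant k over [a, b] equals k * (b - a).
integral from 0 to 1 of 5 dx
= 5 * (1 - 0)
= 5 * 1
= 5

5


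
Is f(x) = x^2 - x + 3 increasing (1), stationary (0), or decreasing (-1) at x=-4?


Compute f'(x) to determine behavior:
f'(x) = 2x - 1
f'(-4) = 2 * (-4) - 1
= -8 - 1
= -9
Since f'(-4) < 0, the function is decreasing (-1)

-1


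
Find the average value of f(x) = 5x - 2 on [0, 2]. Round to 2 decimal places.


Average value = 1/(b-a) * integral from a to b of f(x) dx
First compute the integral of 5x - 2:
F(x) = (5/2)x^2 - 2x
F(2) = 5/2 * 4 - 2 * 2 = 6
F(0) = 5/2 * 0 - 2 * 0 = 0
Integral = 6 - 0 = 6
Average = 6 / (2 - 0) = 6 / 2
= 3 = 3.00

3.00


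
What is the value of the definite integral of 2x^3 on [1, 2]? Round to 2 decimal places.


Find the antiderivative of 2x^3:
F(x) = 2/4 * x^4
Apply the Fundamental Theorem of Calculus:
F(2) - F(1)
= 2/4 * 2^4 - 2/4 * 1^4
= 2/4 * (16 - 1)
= 2/4 * 15
= 15/2 = 7.50

7.50


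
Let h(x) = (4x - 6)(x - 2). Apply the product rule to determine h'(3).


Let u(x) = 4x - 6 and v(x) = x - 2
u'(x) = 4
v'(x) = 1
Product rule: h'(x) = u'(x)*v(x) + u(x)*v'(x)
= 4 * (x - 2) + (4x - 6) * 1
At x = 3:
u(3) = 4 * 3 - 6 = 6
v(3) = 1 * 3 - 2 = 1
h'(3) = 4 * 1 + 6 * 1
= 4 + 6
= 10

10


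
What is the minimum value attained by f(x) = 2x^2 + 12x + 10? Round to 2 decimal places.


For a quadratic f(x) = ax^2 + bx + c with a > 0, the minimum is at the vertex.
Vertex x-coordinate: x = -b/(2a)
x = -(12) / (2 * 2)
x = -12/4 = -3
Substitute back to find the minimum value:
f(-3) = 2 * (-3)^2 + 12 * (-3) + 10
= 18 - 36 + 10
= -8 = -8.00

-8.00


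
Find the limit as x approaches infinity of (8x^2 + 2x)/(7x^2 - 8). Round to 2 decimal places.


For limits at infinity with equal-degree polynomials,
we compare leading coefficients.
Numerator leading term: 8x^2
Denominator leading term: 7x^2
Divide both by x^2:
lim = (8 + 2/x) / (7 - 8/x^2)
As x -> infinity, the 1/x and 1/x^2 terms vanish:
= 8/7 ≈ 1.14

1.14


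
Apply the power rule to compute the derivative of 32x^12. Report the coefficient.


We apply the power rule: d/dx [ax^n] = a*n * x^(n-1)
d/dx [32x^12]
= 32 * 12 * x^(12-1)
= 384x^11
The coefficient is 384

384


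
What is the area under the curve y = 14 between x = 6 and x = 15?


The area under a constant function y = 14 is a rectangle.
Width = 15 - 6 = 9
Height = 14
Area = width * height
= 9 * 14
= 126

126


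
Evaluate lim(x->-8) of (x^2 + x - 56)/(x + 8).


Direct substitution gives 0/0, so we factor the numerator.
Factor: (x^2 + x - 56) = (x + 8)(x - 7)
Cancel the common factor (x + 8):
(x^2 + x - 56)/(x + 8) = (x - 7)
Now substitute x = -8:
= (-8) - (7) = -15

-15


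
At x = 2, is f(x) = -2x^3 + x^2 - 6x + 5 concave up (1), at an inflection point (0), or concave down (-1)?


Concavity is determined by the sign of f''(x).
f(x) = -2x^3 + x^2 - 6x + 5
f'(x) = -6x^2 + 2x - 6
f''(x) = -12x + 2
f''(2) = -12 * 2 + 2
= -24 + 2
= -22
Since f''(2) < 0, the function is concave down (-1)

-1


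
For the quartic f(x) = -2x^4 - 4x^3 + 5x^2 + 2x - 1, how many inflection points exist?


Inflection points occur where f''(x) = 0 and concavity changes.
f(x) = -2x^4 - 4x^3 + 5x^2 + 2x - 1
f'(x) = -8x^3 - 12x^2 + 10x + 2
f''(x) = -24x^2 - 24x + 10
This is a quadratic in x. Use the discriminant to count real roots.
Discriminant = (-24)^2 - 4 * (-24) * 10
= 576 - (-960)
= 1536
Since discriminant > 0, f''(x) = 0 has 2 distinct real solutions.
A quadratic with two distinct real roots changes sign at each root, so concavity changes at both.
Number of inflection points: 2

2


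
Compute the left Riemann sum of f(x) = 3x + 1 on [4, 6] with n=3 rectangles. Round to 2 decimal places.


Left Riemann sum uses left endpoints of each subinterval.
Interval: [4, 6], n = 3
dx = (6 - 4) / 3 = 2/3
Left endpoints: [4, 14/3, 16/3]
f values: [13, 15, 17]
Sum = dx * (sum of f values)
= 2/3 * 45
= 30 = 30.00

30.00


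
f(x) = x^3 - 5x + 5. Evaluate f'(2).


Differentiate f(x) = x^3 - 5x + 5 term by term:
f'(x) = 3x^2 - 5
Substitute x = 2:
f'(2) = 3 * 2^2 + 0 * 2 - 5
= 12 + 0 - 5
= 7

7


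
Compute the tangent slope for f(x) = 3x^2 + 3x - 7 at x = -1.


The slope of the tangent line equals f'(x) at the point.
f(x) = 3x^2 + 3x - 7
f'(x) = 6x + 3
At x = -1:
f'(-1) = 6 * (-1) + 3
= -6 + 3
= -3

-3


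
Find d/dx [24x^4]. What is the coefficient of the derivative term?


We apply the power rule: d/dx [ax^n] = a*n * x^(n-1)
d/dx [24x^4]
= 24 * 4 * x^(4-1)
= 96x^3
The coefficient is 96

96


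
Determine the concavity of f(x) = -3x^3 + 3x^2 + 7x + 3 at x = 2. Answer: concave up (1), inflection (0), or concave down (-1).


Concavity is determined by the sign of f''(x).
f(x) = -3x^3 + 3x^2 + 7x + 3
f'(x) = -9x^2 + 6x + 7
f''(x) = -18x + 6
f''(2) = -18 * 2 + 6
= -36 + 6
= -30
Since f''(2) < 0, the function is concave down (-1)

-1


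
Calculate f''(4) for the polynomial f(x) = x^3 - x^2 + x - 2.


First derivative:
f'(x) = 3x^2 - 2x + 1
Second derivative:
f''(x) = 6x - 2
Substitute x = 4:
f''(4) = 6 * 4 - 2
= 24 - 2
= 22

22


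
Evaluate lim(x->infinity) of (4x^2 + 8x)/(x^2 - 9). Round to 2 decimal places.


For limits at infinity with equal-degree polynomials,
we compare leading coefficients.
Numerator leading term: 4x^2
Denominator leading term: x^2
Divide both by x^2:
lim = (4 + 8/x) / (1 - 9/x^2)
As x -> infinity, the 1/x and 1/x^2 terms vanish:
= 4/1 = 4 = 4.00

4.00


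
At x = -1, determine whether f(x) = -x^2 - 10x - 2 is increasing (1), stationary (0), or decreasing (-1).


Compute f'(x) to determine behavior:
f'(x) = -2x - 10
f'(-1) = -2 * (-1) - 10
= 2 - 10
= -8
Since f'(-1) < 0, the function is decreasing (-1)

-1


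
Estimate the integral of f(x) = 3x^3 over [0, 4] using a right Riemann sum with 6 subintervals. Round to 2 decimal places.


Right Riemann sum uses right endpoints of each subinterval.
Interval: [0, 4], n = 6
dx = (4 - 0) / 6 = 2/3
Right endpoints: [2/3, 4/3, 2, 8/3, 10/3, 4]
f values: [8/9, 64/9, 24, 512/9, 1000/9, 192]
Sum = dx * (sum of f values)
= 2/3 * 392
= 784/3 ≈ 261.33

261.33


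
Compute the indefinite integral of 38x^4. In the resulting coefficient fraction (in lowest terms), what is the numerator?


Apply the power rule for integration:
integral of ax^n dx = a/(n+1) * x^(n+1) + C
integral of 38x^4 dx
= 38/5 * x^5 + C
The coefficient in lowest terms is 38/5, and its numerator is 38

38


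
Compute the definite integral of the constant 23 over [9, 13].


The integral of a constant k over [a, b] equals k * (b - a).
integral from 9 to 13 of 23 dx
= 23 * (13 - 9)
= 23 * 4
= 92

92


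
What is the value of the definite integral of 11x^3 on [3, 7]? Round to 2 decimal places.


Find the antiderivative of 11x^3:
F(x) = 11/4 * x^4
Apply the Fundamental Theorem of Calculus:
F(7) - F(3)
= 11/4 * 7^4 - 11/4 * 3^4
= 11/4 * (2401 - 81)
= 11/4 * 2320
= 6380 = 6380.00

6380.00


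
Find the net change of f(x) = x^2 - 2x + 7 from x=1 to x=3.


Net change = f(b) - f(a)
f(x) = x^2 - 2x + 7
Compute f(3):
f(3) = 1 * 3^2 - 2 * 3 + 7
= 9 - 6 + 7
= 10
Compute f(1):
f(1) = 1 * 1^2 - 2 * 1 + 7
= 1 - 2 + 7
= 6
Net change = 10 - 6 = 4

4


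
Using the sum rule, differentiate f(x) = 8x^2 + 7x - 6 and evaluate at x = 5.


Differentiate term by term using power and sum rules:
f(x) = 8x^2 + 7x - 6
f'(x) = 16x + 7
Substitute x = 5:
f'(5) = 16 * 5 + 7
= 80 + 7
= 87

87


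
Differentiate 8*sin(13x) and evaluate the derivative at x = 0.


Apply the chain rule to differentiate 8*sin(13x):
d/dx [8*sin(13x)]
= 8 * cos(13x) * d/dx(13x)
= 8 * 13 * cos(13x)
= 104 * cos(13x)
Evaluate at x = 0:
= 104 * cos(0)
= 104 * 1
= 104

104


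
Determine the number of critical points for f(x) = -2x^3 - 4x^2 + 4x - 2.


Find where f'(x) = 0:
f(x) = -2x^3 - 4x^2 + 4x - 2
f'(x) = -6x^2 - 8x + 4
This is a quadratic in x. Use the discriminant to count real roots.
Discriminant = (-8)^2 - 4 * (-6) * 4
= 64 - (-96)
= 160
Since discriminant > 0, f'(x) = 0 has 2 real solutions.
Number of critical points: 2

2
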